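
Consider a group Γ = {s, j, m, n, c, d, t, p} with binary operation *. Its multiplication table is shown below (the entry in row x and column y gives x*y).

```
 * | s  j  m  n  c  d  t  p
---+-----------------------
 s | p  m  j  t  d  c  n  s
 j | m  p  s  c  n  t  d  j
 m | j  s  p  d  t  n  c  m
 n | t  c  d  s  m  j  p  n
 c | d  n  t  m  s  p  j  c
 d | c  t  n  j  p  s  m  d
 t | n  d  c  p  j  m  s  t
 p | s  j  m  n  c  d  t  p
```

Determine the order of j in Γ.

The identity element is p (its row matches the header).
j^1 = j
j^2 = j*j = p
The first power of j equal to the identity is j^2, so ord(j) = 2.
(Structurally, Γ here is isomorphic to Z_2 x Z_4.)

2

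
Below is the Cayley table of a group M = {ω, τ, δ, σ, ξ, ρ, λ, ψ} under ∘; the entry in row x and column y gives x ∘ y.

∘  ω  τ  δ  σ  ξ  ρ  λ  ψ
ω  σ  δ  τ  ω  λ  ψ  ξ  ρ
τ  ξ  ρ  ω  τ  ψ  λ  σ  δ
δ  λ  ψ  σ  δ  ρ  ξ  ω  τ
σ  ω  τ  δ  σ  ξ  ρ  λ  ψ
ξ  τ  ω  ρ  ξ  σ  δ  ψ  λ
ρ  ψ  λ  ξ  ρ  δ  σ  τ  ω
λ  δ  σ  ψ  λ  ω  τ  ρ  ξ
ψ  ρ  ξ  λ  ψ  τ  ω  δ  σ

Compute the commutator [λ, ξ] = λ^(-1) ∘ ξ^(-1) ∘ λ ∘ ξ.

Identity is σ; from the table λ^(-1) = τ and ξ^(-1) = ξ.
τ ∘ ξ = ψ
ψ ∘ λ = δ
δ ∘ ξ = ρ

ρ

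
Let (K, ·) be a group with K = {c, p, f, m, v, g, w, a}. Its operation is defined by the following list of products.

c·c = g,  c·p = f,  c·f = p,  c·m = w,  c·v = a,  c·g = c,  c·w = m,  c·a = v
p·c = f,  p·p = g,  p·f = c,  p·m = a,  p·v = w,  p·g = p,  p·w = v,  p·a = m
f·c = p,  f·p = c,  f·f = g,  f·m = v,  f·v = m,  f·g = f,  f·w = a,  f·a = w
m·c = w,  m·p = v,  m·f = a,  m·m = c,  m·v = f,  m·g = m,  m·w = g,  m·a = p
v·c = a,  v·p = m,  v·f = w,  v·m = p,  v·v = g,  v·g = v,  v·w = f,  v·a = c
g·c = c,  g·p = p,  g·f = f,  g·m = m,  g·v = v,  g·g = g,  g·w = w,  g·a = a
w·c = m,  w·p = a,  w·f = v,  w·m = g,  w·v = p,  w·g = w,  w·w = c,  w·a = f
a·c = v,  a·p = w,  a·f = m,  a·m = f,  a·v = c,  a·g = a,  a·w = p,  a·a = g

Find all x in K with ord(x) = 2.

Identity is g. Compute the order of each non-identity element by repeated multiplication:
  c: c → g  (order 2)
  p: p → g  (order 2)
  f: f → g  (order 2)
  m: m → c → w → g  (order 4)
  v: v → g  (order 2)
  w: w → c → m → g  (order 4)
  a: a → g  (order 2)
Elements of order 2: {a, c, f, p, v}.

{a, c, f, p, v}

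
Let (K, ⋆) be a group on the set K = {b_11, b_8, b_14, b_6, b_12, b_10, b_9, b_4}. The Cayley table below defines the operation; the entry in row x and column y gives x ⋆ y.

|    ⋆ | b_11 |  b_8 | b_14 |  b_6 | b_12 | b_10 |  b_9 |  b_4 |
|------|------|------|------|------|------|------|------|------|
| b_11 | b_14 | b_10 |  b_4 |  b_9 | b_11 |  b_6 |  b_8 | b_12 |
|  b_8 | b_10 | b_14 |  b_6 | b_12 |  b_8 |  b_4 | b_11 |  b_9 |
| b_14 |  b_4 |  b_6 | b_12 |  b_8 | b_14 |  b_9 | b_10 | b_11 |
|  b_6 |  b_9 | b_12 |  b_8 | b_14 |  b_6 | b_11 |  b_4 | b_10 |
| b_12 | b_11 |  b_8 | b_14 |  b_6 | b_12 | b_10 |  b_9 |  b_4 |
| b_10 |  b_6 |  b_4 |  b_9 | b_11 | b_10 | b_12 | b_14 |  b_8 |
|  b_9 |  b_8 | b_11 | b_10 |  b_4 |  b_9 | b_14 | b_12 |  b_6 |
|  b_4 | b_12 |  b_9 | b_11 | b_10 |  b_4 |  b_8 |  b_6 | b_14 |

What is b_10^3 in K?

b_10

b_10^1 = b_10
b_10^2 = b_10 ⋆ b_10 = b_12
b_10^3 = b_12 ⋆ b_10 = b_10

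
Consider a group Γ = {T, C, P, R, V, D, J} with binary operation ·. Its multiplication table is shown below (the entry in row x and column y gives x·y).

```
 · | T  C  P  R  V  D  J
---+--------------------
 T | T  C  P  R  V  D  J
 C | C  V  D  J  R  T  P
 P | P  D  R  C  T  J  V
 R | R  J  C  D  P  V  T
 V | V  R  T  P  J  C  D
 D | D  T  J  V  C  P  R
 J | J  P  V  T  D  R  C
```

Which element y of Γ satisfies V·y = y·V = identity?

First locate the identity: row T matches the header, so T is the identity.
Scan row V for T: V·P = T. Hence V^(-1) = P.
(Structurally, Γ here is isomorphic to the cyclic group Z_7.)

P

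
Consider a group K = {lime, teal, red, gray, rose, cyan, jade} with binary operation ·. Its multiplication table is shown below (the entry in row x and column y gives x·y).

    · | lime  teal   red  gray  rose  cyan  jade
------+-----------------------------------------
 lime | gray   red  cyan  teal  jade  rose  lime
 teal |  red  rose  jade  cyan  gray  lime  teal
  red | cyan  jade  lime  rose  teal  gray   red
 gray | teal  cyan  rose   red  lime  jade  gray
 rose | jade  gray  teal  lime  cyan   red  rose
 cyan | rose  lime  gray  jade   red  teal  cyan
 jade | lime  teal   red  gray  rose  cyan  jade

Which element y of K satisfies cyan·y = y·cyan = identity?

First locate the identity: row jade matches the header, so jade is the identity.
Scan row cyan for jade: cyan·gray = jade. Hence cyan^(-1) = gray.

gray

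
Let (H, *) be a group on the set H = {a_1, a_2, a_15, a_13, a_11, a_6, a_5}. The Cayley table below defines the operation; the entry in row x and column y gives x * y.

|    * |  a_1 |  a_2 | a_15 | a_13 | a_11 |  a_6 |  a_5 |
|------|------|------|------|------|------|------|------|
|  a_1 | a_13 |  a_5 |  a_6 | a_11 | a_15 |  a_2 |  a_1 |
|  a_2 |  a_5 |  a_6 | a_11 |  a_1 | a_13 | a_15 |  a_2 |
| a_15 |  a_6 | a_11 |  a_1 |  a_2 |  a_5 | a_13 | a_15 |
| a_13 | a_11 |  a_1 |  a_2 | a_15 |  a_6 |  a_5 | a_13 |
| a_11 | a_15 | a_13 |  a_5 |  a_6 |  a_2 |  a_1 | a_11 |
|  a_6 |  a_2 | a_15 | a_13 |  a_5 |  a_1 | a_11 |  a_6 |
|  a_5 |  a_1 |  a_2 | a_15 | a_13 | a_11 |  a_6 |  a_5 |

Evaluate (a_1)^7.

a_5

a_1^1 = a_1
a_1^2 = a_1 * a_1 = a_13
a_1^3 = a_13 * a_1 = a_11
a_1^4 = a_11 * a_1 = a_15
a_1^5 = a_15 * a_1 = a_6
a_1^6 = a_6 * a_1 = a_2
a_1^7 = a_2 * a_1 = a_5
(Structurally, H here is isomorphic to the cyclic group Z_7.)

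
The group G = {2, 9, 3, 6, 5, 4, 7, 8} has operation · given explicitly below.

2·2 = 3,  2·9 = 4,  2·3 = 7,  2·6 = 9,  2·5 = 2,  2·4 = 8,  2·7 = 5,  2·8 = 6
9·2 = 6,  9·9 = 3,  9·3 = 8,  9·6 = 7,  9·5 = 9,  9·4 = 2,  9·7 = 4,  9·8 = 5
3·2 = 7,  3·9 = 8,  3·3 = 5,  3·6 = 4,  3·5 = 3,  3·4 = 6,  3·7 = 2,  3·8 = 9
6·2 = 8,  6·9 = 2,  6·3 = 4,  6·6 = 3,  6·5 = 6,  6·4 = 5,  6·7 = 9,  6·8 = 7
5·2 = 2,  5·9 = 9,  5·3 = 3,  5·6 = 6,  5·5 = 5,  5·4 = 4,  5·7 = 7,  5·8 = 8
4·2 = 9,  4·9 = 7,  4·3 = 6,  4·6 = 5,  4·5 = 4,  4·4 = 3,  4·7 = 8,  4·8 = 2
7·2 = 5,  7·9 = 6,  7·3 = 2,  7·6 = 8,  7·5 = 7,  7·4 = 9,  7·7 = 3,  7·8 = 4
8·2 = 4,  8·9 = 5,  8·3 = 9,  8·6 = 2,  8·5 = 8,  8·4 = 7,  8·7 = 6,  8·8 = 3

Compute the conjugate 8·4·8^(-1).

The identity is 5. In row 8, the entry 5 sits in column 9, so 8^(-1) = 9.
8·4 = 7
7·9 = 6
(Structurally, G here is isomorphic to the quaternion group Q_8.)

6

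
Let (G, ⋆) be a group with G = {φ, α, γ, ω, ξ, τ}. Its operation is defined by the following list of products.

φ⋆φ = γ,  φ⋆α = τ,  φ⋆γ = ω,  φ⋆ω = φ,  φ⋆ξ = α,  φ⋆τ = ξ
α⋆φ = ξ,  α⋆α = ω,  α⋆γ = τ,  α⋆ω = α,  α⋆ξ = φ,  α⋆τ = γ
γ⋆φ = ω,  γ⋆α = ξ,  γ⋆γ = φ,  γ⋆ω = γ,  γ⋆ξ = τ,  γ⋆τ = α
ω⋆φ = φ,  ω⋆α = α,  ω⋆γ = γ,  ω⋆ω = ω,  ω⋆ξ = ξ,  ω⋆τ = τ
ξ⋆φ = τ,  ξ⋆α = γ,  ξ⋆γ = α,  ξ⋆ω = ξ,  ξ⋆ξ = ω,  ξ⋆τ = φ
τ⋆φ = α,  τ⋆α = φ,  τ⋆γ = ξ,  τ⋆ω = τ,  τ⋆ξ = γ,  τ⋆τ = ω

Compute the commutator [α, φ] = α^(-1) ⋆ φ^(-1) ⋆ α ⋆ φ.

Identity is ω; from the table α^(-1) = α and φ^(-1) = γ.
α ⋆ γ = τ
τ ⋆ α = φ
φ ⋆ φ = γ

γ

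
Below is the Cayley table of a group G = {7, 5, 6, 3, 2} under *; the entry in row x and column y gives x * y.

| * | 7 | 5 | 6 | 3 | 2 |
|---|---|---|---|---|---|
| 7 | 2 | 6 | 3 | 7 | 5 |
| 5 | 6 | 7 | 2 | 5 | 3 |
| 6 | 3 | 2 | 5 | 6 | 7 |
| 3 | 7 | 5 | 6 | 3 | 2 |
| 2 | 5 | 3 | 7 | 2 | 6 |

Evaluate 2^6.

2^1 = 2
2^2 = 2 * 2 = 6
2^3 = 6 * 2 = 7
2^4 = 7 * 2 = 5
2^5 = 5 * 2 = 3
2^6 = 3 * 2 = 2

2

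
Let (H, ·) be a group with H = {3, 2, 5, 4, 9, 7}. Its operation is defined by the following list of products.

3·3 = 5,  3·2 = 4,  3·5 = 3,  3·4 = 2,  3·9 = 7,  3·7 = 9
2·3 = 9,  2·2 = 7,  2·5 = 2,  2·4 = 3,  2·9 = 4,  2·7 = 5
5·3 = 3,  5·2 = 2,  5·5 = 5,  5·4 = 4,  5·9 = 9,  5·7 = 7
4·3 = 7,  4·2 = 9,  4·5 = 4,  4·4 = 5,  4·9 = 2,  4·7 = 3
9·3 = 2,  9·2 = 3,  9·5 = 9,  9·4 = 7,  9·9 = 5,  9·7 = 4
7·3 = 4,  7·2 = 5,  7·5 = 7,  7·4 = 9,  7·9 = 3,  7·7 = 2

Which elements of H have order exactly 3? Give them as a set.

{2, 7}

Identity is 5. Compute the order of each non-identity element by repeated multiplication:
  3: 3 → 5  (order 2)
  2: 2 → 7 → 5  (order 3)
  4: 4 → 5  (order 2)
  9: 9 → 5  (order 2)
  7: 7 → 2 → 5  (order 3)
Elements of order 3: {2, 7}.
(Structurally, H here is isomorphic to the symmetric group S_3.)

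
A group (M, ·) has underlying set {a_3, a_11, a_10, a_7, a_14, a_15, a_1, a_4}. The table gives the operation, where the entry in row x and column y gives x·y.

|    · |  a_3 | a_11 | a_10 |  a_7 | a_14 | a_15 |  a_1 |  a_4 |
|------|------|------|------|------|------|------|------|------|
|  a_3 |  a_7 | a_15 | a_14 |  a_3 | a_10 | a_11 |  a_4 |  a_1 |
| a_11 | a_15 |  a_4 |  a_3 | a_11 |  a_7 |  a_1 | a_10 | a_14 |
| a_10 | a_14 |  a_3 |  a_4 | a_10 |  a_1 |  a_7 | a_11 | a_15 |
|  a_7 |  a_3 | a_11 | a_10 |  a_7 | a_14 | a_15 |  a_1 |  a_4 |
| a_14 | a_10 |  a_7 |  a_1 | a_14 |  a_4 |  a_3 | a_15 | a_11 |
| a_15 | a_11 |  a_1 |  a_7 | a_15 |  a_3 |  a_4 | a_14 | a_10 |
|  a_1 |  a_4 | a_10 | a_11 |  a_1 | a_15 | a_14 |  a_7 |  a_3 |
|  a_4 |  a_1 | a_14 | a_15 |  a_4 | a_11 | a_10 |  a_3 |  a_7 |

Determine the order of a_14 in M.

The identity element is a_7 (its row matches the header).
a_14^1 = a_14
a_14^2 = a_14·a_14 = a_4
a_14^3 = a_4·a_14 = a_11
a_14^4 = a_11·a_14 = a_7
The first power of a_14 equal to the identity is a_14^4, so ord(a_14) = 4.

4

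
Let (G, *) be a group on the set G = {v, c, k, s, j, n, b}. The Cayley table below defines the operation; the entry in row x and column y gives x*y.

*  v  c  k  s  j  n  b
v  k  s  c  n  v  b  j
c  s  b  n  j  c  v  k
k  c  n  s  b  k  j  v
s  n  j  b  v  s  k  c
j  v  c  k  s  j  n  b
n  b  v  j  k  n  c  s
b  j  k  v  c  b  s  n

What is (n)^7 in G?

j

n^1 = n
n^2 = n*n = c
n^3 = c*n = v
n^4 = v*n = b
n^5 = b*n = s
n^6 = s*n = k
n^7 = k*n = j
(Structurally, G here is isomorphic to the cyclic group Z_7.)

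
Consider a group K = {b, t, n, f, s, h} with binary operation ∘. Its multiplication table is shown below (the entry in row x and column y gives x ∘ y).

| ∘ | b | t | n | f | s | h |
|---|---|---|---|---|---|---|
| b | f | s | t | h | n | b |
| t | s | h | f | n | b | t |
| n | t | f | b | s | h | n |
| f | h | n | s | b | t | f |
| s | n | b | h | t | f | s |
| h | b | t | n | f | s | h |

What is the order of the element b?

3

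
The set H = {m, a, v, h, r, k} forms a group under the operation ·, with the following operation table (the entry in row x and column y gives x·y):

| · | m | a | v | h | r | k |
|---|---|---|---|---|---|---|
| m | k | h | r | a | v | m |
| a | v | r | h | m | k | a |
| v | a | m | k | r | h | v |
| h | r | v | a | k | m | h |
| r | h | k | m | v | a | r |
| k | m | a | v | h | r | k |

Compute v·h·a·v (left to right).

v·h = r
r·a = k
k·v = v

v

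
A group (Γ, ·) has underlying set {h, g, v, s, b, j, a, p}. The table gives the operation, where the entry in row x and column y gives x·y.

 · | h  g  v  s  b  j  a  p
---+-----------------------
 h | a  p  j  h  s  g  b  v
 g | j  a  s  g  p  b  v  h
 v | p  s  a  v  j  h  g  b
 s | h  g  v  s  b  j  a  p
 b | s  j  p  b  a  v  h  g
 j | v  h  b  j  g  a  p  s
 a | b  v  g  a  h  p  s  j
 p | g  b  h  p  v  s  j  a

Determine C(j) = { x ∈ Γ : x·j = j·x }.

{a, j, p, s}

Compare row j with column j entry by entry.
a·j = p = j·a, so a commutes with j.
v·j = h but j·v = b, so v does not.
Collecting the elements that commute with j: C(j) = {a, j, p, s}.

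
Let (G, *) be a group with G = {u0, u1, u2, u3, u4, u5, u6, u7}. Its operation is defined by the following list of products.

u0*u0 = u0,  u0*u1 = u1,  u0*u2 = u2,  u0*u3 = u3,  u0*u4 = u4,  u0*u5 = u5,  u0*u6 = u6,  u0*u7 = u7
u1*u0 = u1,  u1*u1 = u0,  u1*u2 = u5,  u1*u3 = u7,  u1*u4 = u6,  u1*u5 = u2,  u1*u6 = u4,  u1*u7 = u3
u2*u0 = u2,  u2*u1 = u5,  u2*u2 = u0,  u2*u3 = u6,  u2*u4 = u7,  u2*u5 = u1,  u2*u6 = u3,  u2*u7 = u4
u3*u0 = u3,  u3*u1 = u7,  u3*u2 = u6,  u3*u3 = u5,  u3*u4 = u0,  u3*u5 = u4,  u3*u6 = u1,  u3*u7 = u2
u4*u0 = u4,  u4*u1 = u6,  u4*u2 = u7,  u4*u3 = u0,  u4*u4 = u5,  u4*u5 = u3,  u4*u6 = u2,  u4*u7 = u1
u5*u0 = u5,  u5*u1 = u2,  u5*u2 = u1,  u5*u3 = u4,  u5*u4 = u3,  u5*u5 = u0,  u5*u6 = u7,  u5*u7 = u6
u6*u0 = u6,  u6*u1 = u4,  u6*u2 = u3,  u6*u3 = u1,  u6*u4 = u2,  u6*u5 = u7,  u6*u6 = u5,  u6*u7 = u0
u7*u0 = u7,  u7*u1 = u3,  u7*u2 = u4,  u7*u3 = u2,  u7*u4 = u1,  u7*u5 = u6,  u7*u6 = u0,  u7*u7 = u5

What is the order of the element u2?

The identity element is u0 (its row matches the header).
u2^1 = u2
u2^2 = u2 * u2 = u0
The first power of u2 equal to the identity is u2^2, so ord(u2) = 2.

2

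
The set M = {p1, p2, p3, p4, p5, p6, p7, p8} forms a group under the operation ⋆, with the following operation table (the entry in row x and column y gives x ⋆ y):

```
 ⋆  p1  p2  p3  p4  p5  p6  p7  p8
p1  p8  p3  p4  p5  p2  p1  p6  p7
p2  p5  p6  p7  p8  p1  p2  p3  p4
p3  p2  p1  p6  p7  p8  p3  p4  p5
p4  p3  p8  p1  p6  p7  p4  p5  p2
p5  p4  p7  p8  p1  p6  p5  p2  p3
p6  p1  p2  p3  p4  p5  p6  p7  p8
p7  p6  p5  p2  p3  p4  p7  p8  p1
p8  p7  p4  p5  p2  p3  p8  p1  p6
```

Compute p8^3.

p8^1 = p8
p8^2 = p8 ⋆ p8 = p6
p8^3 = p6 ⋆ p8 = p8

p8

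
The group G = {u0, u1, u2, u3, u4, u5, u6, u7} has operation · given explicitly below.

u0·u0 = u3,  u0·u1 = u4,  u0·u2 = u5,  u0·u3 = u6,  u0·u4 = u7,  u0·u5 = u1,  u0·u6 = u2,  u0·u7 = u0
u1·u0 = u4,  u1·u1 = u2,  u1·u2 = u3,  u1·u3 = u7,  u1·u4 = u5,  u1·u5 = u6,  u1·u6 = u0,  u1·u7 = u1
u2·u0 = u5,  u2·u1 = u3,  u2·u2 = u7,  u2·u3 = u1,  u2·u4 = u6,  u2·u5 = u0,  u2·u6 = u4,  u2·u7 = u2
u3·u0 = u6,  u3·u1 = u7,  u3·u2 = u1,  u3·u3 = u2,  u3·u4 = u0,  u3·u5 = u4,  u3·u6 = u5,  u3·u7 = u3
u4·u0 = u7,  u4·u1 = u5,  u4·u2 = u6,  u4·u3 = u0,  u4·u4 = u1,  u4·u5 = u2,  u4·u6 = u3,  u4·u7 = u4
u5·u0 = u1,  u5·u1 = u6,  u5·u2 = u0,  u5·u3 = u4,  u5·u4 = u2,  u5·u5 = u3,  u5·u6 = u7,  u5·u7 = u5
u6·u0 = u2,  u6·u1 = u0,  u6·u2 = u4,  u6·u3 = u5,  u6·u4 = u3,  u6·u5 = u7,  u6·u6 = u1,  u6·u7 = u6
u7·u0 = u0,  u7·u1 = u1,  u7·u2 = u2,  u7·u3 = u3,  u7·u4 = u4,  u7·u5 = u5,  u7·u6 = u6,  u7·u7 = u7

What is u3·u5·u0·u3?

u3

u3·u5 = u4
u4·u0 = u7
u7·u3 = u3
(Structurally, G here is isomorphic to the cyclic group Z_8.)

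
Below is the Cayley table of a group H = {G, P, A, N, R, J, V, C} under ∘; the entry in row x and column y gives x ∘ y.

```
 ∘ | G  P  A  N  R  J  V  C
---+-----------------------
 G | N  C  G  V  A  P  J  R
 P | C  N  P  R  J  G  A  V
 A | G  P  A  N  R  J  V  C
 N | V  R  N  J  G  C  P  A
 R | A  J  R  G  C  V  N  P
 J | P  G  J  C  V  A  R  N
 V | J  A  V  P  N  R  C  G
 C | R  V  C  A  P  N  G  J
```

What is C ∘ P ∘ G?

J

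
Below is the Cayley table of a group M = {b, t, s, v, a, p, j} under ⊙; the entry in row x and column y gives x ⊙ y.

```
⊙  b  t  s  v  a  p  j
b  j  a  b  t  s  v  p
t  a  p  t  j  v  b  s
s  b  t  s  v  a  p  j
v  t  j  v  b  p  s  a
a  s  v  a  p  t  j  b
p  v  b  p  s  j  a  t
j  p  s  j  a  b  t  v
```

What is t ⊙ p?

b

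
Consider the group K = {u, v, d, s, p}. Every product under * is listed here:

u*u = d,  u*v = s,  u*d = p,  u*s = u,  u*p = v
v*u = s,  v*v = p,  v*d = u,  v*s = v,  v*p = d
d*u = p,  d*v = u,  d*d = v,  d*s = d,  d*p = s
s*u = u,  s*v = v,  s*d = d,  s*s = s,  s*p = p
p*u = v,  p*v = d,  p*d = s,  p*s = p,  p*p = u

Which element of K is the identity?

The identity e satisfies e * x = x for all x, so its row in the table reproduces the column headers.
Row s reads: u, v, d, s, p — exactly the header order. So s is the identity.

s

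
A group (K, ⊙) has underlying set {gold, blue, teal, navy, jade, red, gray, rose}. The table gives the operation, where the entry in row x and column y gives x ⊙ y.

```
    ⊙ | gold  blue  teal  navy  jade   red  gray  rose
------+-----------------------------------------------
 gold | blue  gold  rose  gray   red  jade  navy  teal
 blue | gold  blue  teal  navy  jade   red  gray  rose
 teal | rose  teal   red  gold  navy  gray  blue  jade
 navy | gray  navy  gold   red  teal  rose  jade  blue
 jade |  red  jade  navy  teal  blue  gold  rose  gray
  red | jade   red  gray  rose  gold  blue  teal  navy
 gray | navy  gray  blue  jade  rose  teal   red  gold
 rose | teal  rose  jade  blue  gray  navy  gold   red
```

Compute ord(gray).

4

The identity element is blue (its row matches the header).
gray^1 = gray
gray^2 = gray ⊙ gray = red
gray^3 = red ⊙ gray = teal
gray^4 = teal ⊙ gray = blue
The first power of gray equal to the identity is gray^4, so ord(gray) = 4.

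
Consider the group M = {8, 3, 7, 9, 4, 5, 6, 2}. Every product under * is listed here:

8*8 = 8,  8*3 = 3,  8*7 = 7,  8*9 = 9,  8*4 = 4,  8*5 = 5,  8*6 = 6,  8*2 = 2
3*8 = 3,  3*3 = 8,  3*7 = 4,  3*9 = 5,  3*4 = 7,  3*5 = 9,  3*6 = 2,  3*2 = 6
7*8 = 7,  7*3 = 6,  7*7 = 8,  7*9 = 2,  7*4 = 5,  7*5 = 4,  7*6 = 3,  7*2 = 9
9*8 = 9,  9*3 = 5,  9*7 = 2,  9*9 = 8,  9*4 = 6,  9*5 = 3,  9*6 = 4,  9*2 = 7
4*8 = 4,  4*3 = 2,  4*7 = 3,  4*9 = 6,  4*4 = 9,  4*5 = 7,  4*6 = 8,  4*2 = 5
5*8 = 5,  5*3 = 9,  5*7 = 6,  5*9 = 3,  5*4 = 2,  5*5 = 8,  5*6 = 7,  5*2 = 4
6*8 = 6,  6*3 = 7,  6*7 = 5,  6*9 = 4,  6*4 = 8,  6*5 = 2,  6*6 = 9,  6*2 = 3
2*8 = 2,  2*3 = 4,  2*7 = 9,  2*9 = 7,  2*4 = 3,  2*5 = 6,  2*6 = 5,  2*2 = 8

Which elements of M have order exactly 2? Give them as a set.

{2, 3, 5, 7, 9}

Identity is 8. Compute the order of each non-identity element by repeated multiplication:
  3: 3 → 8  (order 2)
  7: 7 → 8  (order 2)
  9: 9 → 8  (order 2)
  4: 4 → 9 → 6 → 8  (order 4)
  5: 5 → 8  (order 2)
  6: 6 → 9 → 4 → 8  (order 4)
  2: 2 → 8  (order 2)
Elements of order 2: {2, 3, 5, 7, 9}.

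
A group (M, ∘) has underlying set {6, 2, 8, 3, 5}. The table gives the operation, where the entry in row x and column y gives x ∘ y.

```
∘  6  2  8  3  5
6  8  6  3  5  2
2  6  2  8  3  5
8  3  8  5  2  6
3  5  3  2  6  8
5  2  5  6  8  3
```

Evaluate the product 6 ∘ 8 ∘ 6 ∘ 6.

6 ∘ 8 = 3
3 ∘ 6 = 5
5 ∘ 6 = 2
(Structurally, M here is isomorphic to the cyclic group Z_5.)

2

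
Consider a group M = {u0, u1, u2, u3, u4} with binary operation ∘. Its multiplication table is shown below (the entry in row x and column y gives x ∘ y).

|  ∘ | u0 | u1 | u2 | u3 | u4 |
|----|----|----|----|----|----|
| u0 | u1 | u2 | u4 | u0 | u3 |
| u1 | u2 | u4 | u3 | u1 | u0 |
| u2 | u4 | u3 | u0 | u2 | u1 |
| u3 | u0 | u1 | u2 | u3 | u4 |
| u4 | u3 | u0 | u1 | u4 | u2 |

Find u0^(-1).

u4

First locate the identity: row u3 matches the header, so u3 is the identity.
Scan row u0 for u3: u0 ∘ u4 = u3. Hence u0^(-1) = u4.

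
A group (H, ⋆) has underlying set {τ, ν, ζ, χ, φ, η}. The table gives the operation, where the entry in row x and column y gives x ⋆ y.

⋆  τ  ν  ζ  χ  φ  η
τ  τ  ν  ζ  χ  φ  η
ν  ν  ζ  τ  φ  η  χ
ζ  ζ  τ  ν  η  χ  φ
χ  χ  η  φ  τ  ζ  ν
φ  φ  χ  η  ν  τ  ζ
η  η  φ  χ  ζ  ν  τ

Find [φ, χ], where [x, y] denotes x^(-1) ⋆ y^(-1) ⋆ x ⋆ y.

ζ

Identity is τ; from the table φ^(-1) = φ and χ^(-1) = χ.
φ ⋆ χ = ν
ν ⋆ φ = η
η ⋆ χ = ζ
(Structurally, H here is isomorphic to the symmetric group S_3.)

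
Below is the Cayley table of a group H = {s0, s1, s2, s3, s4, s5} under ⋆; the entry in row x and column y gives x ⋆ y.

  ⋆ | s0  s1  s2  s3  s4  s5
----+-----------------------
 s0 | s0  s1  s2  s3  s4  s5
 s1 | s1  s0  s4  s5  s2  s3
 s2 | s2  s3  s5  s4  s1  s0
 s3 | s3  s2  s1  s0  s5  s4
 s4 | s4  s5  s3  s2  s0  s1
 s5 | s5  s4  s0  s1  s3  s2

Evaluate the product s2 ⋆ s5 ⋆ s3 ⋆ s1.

s2 ⋆ s5 = s0
s0 ⋆ s3 = s3
s3 ⋆ s1 = s2
(Structurally, H here is isomorphic to the symmetric group S_3.)

s2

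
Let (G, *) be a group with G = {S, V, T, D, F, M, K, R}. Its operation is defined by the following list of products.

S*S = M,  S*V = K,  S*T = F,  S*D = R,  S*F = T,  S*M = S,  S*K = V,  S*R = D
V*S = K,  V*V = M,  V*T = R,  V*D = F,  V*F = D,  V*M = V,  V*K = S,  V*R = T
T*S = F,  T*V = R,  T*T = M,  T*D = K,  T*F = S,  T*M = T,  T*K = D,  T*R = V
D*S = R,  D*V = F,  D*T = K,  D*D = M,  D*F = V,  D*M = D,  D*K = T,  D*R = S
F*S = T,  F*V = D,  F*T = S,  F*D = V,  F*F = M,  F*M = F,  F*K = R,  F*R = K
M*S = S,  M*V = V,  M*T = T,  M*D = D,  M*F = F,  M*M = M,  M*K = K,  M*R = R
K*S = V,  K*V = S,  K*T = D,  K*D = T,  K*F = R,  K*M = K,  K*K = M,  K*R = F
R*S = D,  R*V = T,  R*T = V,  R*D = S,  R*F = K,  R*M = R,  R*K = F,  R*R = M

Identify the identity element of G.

M

The identity e satisfies e * x = x for all x, so its row in the table reproduces the column headers.
Row M reads: S, V, T, D, F, M, K, R — exactly the header order. So M is the identity.
(Structurally, G here is isomorphic to the elementary abelian group (Z_2)^3.)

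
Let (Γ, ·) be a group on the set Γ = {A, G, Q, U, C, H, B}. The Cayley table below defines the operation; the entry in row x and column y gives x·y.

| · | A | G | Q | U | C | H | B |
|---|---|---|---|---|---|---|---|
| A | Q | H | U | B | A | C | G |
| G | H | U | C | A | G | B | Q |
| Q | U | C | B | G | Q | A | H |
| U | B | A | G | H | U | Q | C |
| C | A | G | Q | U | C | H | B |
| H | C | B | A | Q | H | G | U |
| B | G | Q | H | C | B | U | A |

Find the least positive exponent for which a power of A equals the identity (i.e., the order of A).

The identity element is C (its row matches the header).
A^1 = A
A^2 = A·A = Q
A^3 = Q·A = U
A^4 = U·A = B
A^5 = B·A = G
A^6 = G·A = H
A^7 = H·A = C
The first power of A equal to the identity is A^7, so ord(A) = 7.
(Structurally, Γ here is isomorphic to the cyclic group Z_7.)

7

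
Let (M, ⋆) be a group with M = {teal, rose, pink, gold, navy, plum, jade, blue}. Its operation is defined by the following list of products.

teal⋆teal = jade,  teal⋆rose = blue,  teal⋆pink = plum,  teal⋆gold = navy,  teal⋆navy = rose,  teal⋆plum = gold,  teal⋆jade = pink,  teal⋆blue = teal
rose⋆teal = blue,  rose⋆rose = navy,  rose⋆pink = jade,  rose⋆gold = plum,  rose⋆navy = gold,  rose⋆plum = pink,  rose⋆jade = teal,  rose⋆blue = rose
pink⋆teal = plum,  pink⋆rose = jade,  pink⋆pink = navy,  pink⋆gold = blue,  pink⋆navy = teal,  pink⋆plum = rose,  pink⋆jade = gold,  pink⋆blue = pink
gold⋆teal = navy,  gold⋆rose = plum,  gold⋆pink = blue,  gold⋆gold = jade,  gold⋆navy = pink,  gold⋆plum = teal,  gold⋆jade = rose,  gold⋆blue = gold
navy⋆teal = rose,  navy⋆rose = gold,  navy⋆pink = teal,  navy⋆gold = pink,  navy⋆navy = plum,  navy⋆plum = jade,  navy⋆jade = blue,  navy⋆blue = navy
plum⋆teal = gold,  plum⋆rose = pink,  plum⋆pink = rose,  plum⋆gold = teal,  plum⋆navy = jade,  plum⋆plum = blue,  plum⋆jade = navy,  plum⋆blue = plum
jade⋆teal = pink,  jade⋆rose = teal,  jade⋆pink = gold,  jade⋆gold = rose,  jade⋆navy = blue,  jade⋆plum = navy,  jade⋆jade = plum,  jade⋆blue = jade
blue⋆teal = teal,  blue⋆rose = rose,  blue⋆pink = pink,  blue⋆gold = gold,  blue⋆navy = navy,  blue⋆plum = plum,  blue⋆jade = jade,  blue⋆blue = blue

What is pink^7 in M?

gold

pink^1 = pink
pink^2 = pink ⋆ pink = navy
pink^3 = navy ⋆ pink = teal
pink^4 = teal ⋆ pink = plum
pink^5 = plum ⋆ pink = rose
pink^6 = rose ⋆ pink = jade
pink^7 = jade ⋆ pink = gold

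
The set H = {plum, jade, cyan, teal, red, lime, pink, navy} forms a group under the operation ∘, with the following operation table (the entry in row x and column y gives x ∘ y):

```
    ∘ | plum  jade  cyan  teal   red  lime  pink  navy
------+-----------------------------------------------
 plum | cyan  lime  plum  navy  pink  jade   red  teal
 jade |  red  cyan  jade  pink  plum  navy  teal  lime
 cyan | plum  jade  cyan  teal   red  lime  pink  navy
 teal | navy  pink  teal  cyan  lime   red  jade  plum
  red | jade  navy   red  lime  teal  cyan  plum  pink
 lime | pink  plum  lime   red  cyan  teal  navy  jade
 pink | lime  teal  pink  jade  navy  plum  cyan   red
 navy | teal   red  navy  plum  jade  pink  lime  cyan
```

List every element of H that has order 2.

{jade, navy, pink, plum, teal}

Identity is cyan. Compute the order of each non-identity element by repeated multiplication:
  plum: plum → cyan  (order 2)
  jade: jade → cyan  (order 2)
  teal: teal → cyan  (order 2)
  red: red → teal → lime → cyan  (order 4)
  lime: lime → teal → red → cyan  (order 4)
  pink: pink → cyan  (order 2)
  navy: navy → cyan  (order 2)
Elements of order 2: {jade, navy, pink, plum, teal}.
(Structurally, H here is isomorphic to the dihedral group D_4.)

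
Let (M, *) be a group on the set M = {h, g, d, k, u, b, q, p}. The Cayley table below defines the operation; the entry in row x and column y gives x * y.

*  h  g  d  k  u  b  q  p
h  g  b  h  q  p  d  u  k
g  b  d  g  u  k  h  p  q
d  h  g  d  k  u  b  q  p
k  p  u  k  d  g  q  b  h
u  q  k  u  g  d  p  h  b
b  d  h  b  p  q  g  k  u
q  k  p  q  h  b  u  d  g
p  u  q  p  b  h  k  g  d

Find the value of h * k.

q

Read row h, column k: h * k = q.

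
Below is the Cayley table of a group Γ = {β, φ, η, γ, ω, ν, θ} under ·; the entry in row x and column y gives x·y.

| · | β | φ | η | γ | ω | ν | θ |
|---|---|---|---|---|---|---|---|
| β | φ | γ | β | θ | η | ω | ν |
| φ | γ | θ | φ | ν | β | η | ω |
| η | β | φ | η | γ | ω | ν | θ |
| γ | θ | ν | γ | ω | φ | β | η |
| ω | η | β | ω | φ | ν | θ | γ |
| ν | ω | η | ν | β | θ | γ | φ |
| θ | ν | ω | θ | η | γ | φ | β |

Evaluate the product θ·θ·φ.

γ

θ·θ = β
β·φ = γ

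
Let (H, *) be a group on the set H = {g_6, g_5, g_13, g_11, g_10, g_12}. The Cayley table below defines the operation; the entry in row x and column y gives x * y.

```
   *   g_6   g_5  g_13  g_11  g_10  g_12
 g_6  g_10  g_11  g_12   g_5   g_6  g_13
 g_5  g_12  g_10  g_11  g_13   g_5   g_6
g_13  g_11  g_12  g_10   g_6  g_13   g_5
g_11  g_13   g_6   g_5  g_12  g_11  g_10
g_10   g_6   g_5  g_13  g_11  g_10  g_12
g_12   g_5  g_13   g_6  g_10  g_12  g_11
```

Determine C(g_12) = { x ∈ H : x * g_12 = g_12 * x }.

{g_10, g_11, g_12}

Compare row g_12 with column g_12 entry by entry.
g_11 * g_12 = g_10 = g_12 * g_11, so g_11 commutes with g_12.
g_6 * g_12 = g_13 but g_12 * g_6 = g_5, so g_6 does not.
Collecting the elements that commute with g_12: C(g_12) = {g_10, g_11, g_12}.
(Structurally, H here is isomorphic to the symmetric group S_3.)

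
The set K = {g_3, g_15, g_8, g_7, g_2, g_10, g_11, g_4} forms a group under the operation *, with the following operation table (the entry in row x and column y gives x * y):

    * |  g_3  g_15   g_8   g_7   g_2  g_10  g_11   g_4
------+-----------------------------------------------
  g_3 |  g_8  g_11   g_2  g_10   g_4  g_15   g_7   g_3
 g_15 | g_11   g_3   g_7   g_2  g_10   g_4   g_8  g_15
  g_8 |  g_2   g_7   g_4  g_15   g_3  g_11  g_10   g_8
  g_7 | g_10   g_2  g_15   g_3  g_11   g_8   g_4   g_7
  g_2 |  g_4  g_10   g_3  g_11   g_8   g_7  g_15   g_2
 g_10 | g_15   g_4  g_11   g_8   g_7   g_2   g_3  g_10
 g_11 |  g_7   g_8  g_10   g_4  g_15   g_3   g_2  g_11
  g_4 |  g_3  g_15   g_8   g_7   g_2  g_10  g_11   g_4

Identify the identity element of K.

The identity e satisfies e * x = x for all x, so its row in the table reproduces the column headers.
Row g_4 reads: g_3, g_15, g_8, g_7, g_2, g_10, g_11, g_4 — exactly the header order. So g_4 is the identity.

g_4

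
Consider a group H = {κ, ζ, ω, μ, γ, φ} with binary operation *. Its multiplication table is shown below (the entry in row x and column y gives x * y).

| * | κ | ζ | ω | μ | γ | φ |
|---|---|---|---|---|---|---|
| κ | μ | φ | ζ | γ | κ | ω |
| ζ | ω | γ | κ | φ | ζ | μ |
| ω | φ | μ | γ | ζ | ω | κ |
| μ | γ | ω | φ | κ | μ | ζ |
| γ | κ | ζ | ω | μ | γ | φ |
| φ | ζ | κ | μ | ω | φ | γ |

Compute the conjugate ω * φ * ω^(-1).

The identity is γ. In row ω, the entry γ sits in column ω, so ω^(-1) = ω.
ω * φ = κ
κ * ω = ζ
(Structurally, H here is isomorphic to the symmetric group S_3.)

ζ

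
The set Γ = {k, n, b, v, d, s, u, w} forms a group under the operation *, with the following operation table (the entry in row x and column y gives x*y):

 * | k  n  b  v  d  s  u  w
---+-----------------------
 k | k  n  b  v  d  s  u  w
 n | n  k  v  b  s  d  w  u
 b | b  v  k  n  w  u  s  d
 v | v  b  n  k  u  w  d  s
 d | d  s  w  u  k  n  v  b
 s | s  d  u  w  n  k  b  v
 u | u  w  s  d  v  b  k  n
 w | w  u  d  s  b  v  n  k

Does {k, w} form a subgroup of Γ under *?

Yes

{k, w} contains the identity k.
Checking products: every product of two elements of {k, w} (read from the table) lies in {k, w}, so the set is closed.
In a finite group, a nonempty closed subset is a subgroup. So {k, w} ≤ Γ.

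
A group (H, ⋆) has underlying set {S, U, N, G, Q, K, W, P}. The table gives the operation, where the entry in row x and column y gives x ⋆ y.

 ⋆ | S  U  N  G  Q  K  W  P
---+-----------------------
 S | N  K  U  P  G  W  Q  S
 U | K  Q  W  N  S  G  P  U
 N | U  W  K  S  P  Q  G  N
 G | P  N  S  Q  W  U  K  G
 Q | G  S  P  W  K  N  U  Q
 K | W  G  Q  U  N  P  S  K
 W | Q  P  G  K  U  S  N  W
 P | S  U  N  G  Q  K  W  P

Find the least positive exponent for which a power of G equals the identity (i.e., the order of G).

8

The identity element is P (its row matches the header).
G^1 = G
G^2 = G ⋆ G = Q
G^3 = Q ⋆ G = W
G^4 = W ⋆ G = K
G^5 = K ⋆ G = U
G^6 = U ⋆ G = N
G^7 = N ⋆ G = S
G^8 = S ⋆ G = P
The first power of G equal to the identity is G^8, so ord(G) = 8.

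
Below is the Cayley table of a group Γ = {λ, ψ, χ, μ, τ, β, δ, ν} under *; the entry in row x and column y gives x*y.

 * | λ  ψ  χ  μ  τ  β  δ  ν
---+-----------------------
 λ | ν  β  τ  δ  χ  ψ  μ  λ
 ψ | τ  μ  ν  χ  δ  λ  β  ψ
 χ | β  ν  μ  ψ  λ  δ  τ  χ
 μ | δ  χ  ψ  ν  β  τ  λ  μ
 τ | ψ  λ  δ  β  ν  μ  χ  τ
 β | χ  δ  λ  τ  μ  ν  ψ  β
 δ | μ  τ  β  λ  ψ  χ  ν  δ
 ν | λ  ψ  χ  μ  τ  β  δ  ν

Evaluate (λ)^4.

λ^1 = λ
λ^2 = λ*λ = ν
λ^3 = ν*λ = λ
λ^4 = λ*λ = ν

ν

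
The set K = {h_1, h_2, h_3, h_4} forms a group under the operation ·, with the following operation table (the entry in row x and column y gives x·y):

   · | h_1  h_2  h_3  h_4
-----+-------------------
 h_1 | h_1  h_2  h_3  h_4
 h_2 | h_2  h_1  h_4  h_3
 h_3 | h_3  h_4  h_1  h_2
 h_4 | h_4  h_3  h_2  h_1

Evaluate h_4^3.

h_4^1 = h_4
h_4^2 = h_4·h_4 = h_1
h_4^3 = h_1·h_4 = h_4

h_4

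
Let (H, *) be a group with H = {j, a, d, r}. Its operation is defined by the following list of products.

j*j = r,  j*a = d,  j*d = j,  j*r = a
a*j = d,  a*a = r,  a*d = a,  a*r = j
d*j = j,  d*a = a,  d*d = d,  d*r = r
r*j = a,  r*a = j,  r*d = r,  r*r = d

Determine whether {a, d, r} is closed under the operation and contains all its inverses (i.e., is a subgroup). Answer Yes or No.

No

r * a = j, which is not in {a, d, r}.
The subset is not closed under *, so it is not a subgroup.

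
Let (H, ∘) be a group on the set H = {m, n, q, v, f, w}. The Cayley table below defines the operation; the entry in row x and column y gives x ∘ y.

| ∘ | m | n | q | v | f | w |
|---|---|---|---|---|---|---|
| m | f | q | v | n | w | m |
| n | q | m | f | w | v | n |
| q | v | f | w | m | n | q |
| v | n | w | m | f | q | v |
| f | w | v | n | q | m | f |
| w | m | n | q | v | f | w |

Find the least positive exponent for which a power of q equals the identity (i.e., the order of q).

2

The identity element is w (its row matches the header).
q^1 = q
q^2 = q ∘ q = w
The first power of q equal to the identity is q^2, so ord(q) = 2.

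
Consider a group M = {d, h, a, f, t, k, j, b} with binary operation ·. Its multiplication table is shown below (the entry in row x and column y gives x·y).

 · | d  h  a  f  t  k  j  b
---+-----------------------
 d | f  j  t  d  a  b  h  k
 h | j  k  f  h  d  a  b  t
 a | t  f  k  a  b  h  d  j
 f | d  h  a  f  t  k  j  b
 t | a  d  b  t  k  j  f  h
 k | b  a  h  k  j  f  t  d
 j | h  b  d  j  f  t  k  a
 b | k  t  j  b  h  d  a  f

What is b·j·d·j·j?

b·j = a
a·d = t
t·j = f
f·j = j

j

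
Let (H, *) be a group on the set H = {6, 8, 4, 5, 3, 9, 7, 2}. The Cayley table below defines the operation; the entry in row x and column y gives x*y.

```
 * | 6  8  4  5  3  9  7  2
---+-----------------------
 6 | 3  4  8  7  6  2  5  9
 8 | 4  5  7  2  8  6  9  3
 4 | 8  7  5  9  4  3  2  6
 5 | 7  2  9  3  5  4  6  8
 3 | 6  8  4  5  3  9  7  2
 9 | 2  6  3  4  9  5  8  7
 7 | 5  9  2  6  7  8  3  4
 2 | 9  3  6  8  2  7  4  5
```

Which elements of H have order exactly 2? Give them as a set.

Identity is 3. Compute the order of each non-identity element by repeated multiplication:
  6: 6 → 3  (order 2)
  8: 8 → 5 → 2 → 3  (order 4)
  4: 4 → 5 → 9 → 3  (order 4)
  5: 5 → 3  (order 2)
  9: 9 → 5 → 4 → 3  (order 4)
  7: 7 → 3  (order 2)
  2: 2 → 5 → 8 → 3  (order 4)
Elements of order 2: {5, 6, 7}.

{5, 6, 7}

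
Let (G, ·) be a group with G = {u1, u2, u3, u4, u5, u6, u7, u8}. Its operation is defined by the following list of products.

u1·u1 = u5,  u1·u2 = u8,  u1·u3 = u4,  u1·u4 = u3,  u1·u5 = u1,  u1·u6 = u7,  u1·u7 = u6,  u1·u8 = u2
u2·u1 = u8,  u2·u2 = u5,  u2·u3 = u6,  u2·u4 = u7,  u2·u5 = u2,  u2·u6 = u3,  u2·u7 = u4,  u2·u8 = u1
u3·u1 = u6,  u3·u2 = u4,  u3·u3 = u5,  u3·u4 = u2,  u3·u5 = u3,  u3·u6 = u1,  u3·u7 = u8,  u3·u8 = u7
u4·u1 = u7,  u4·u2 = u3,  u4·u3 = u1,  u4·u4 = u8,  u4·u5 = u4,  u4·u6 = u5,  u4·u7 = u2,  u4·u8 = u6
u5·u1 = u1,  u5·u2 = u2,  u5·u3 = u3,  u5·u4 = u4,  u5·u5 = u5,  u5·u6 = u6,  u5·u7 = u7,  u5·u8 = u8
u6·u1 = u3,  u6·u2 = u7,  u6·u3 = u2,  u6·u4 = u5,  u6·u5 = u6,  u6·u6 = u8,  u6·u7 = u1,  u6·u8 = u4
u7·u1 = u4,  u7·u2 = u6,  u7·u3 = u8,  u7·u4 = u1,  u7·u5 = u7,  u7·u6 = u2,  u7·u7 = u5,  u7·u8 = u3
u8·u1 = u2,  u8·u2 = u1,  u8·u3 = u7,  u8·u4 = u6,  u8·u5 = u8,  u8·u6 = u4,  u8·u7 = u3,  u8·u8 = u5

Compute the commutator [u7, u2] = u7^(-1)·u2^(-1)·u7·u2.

Identity is u5; from the table u7^(-1) = u7 and u2^(-1) = u2.
u7·u2 = u6
u6·u7 = u1
u1·u2 = u8
(Structurally, G here is isomorphic to the dihedral group D_4.)

u8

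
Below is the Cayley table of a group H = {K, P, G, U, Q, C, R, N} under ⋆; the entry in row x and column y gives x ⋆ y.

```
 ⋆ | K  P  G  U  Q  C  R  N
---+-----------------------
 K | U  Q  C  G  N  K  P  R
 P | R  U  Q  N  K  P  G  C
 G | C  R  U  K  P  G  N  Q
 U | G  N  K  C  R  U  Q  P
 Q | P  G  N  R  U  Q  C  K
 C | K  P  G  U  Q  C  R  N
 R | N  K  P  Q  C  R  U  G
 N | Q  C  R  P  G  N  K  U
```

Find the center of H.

An element z is central iff its row equals its column in the table.
For G: G ⋆ N = Q ≠ R = N ⋆ G, so G ∉ Z.
Checking each element this way leaves Z(H) = {C, U}.

{C, U}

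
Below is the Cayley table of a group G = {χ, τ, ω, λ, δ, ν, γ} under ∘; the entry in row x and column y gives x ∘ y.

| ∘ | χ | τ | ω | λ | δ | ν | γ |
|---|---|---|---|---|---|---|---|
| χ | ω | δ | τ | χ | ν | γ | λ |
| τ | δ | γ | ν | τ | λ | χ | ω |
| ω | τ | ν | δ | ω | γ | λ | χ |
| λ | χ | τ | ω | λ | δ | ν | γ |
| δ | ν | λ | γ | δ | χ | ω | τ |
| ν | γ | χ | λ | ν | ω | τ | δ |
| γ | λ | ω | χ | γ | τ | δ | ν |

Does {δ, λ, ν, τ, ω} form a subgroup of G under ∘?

No

ν ∘ τ = χ, which is not in {δ, λ, ν, τ, ω}.
The subset is not closed under ∘, so it is not a subgroup.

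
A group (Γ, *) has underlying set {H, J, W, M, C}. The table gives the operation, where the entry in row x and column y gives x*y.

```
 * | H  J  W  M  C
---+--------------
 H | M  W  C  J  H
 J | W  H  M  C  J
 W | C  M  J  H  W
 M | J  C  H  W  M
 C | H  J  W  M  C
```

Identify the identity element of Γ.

C

The identity e satisfies e*x = x for all x, so its row in the table reproduces the column headers.
Row C reads: H, J, W, M, C — exactly the header order. So C is the identity.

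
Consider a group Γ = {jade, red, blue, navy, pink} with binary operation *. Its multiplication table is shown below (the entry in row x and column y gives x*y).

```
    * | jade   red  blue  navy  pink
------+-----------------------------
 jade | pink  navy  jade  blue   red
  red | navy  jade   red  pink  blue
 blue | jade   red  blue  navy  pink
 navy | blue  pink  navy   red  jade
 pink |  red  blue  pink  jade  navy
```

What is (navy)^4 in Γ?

jade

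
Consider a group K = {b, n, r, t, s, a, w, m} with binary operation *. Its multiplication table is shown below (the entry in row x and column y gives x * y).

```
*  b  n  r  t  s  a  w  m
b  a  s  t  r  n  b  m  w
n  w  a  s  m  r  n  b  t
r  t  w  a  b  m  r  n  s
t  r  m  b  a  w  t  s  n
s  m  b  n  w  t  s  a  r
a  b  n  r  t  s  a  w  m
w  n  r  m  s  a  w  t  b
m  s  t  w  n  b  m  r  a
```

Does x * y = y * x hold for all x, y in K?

No

w * r = m but r * w = n.
Since w and r do not commute, K is not abelian.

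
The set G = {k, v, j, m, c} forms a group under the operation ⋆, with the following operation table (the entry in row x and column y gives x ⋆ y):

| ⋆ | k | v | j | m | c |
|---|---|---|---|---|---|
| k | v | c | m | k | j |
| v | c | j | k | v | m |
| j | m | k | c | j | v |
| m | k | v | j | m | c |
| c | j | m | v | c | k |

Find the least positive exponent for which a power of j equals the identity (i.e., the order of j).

The identity element is m (its row matches the header).
j^1 = j
j^2 = j ⋆ j = c
j^3 = c ⋆ j = v
j^4 = v ⋆ j = k
j^5 = k ⋆ j = m
The first power of j equal to the identity is j^5, so ord(j) = 5.

5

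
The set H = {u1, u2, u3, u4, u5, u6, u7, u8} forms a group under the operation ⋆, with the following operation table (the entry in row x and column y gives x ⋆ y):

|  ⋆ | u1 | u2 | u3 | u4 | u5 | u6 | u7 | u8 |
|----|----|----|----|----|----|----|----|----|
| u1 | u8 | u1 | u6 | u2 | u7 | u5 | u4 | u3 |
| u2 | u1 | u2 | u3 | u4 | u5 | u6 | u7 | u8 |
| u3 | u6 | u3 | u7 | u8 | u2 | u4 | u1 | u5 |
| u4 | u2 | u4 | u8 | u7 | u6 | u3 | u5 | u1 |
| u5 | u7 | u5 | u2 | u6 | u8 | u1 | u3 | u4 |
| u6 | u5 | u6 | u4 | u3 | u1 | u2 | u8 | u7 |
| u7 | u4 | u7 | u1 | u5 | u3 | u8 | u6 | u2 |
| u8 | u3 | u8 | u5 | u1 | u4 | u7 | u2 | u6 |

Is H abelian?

Yes

Check whether the table is symmetric across its main diagonal.
Every entry (row x, col y) equals the entry (row y, col x), so H is abelian.
(In fact H ≅ the cyclic group Z_8.)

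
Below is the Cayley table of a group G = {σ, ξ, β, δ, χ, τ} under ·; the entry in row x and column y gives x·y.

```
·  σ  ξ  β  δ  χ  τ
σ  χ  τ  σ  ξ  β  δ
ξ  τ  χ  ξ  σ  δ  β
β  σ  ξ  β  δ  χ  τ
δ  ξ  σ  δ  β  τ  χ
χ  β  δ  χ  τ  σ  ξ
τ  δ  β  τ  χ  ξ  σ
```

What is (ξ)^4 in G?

ξ^1 = ξ
ξ^2 = ξ·ξ = χ
ξ^3 = χ·ξ = δ
ξ^4 = δ·ξ = σ

σ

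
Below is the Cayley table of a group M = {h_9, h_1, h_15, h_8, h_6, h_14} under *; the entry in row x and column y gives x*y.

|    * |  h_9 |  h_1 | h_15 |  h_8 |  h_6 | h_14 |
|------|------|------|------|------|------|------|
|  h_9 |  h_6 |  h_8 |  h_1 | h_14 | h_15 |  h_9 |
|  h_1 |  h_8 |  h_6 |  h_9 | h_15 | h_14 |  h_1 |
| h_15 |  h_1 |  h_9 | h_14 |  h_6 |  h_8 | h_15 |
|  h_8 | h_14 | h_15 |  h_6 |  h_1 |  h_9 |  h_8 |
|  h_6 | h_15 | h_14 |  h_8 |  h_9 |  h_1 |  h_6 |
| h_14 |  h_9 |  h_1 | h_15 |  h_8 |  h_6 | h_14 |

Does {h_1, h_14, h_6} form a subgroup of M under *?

{h_1, h_14, h_6} contains the identity h_14.
Checking products: every product of two elements of {h_1, h_14, h_6} (read from the table) lies in {h_1, h_14, h_6}, so the set is closed.
In a finite group, a nonempty closed subset is a subgroup. So {h_1, h_14, h_6} ≤ M.

Yes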